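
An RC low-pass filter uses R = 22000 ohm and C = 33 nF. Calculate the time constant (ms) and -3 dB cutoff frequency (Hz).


Time constant: tau = R * C.
tau = 22000 * 3.30e-08 = 0.000726 s
tau = 0.726 ms
Cutoff frequency: fc = 1 / (2*pi*R*C).
fc = 1 / (2*pi*0.000726) = 219.22 Hz

tau = 0.726 ms, fc = 219.22 Hz


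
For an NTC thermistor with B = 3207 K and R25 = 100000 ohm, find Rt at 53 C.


NTC thermistor equation: Rt = R25 * exp(B * (1/T - 1/T25)).
T in Kelvin: 326.15 K, T25 = 298.15 K
1/T - 1/T25 = 1/326.15 - 1/298.15 = -0.00028794
B * (1/T - 1/T25) = 3207 * -0.00028794 = -0.9234
Rt = 100000 * exp(-0.9234) = 39715.4 ohm

39715.4 ohm


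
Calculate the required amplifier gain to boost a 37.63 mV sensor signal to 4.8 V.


Gain = Vout / Vin (converting to same units).
G = 4.8 V / 37.63 mV
G = 4800.0 mV / 37.63 mV
G = 127.56

127.56


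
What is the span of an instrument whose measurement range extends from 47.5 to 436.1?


Span = upper range - lower range.
Span = 436.1 - (47.5)
Span = 388.6

388.6


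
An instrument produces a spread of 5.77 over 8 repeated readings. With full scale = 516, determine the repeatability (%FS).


Repeatability = (spread / full scale) * 100%.
R = (5.77 / 516) * 100
R = 1.118 %FS

1.118 %FS


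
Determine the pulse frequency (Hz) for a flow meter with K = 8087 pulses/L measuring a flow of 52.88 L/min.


Frequency = K * Q / 60 (converting L/min to L/s).
f = 8087 * 52.88 / 60
f = 427640.56 / 60
f = 7127.34 Hz

7127.34 Hz


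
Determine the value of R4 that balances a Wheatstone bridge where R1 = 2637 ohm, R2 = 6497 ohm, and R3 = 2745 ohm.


At balance: R1*R4 = R2*R3, so R4 = R2*R3/R1.
R4 = 6497 * 2745 / 2637
R4 = 17834265 / 2637
R4 = 6763.09 ohm

6763.09 ohm


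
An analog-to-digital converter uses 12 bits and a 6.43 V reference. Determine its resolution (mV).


The resolution (LSB) of an ADC is Vref / 2^n.
LSB = 6.43 / 2^12
LSB = 6.43 / 4096
LSB = 0.00156982 V = 1.56982422 mV

1.56982422 mV


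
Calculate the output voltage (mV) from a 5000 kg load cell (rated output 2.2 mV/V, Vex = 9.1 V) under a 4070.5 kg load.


Vout = rated_output * Vex * (load / capacity).
Vout = 2.2 * 9.1 * (4070.5 / 5000)
Vout = 2.2 * 9.1 * 0.8141
Vout = 16.298 mV

16.298 mV


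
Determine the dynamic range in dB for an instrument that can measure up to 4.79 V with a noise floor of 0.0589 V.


Dynamic range = 20 * log10(Vmax / Vnoise).
DR = 20 * log10(4.79 / 0.0589)
DR = 20 * log10(81.32)
DR = 38.2 dB

38.2 dB


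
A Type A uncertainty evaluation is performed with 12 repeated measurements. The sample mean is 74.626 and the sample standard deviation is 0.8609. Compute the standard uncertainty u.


The standard uncertainty for Type A evaluation is u = s / sqrt(n).
u = 0.8609 / sqrt(12)
u = 0.8609 / 3.4641
u = 0.2485

0.2485


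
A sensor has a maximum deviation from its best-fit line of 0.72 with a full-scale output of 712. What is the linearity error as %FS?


Linearity error = (max deviation / full scale) * 100%.
Linearity = (0.72 / 712) * 100
Linearity = 0.101 %FS

0.101 %FS


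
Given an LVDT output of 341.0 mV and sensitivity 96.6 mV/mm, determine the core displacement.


Displacement = Vout / sensitivity.
d = 341.0 / 96.6
d = 3.53 mm

3.53 mm


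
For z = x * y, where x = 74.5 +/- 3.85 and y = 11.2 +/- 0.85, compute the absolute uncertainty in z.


For a product z = x*y, the relative uncertainty is:
uz/z = sqrt((ux/x)^2 + (uy/y)^2)
Relative uncertainties: ux/x = 3.85/74.5 = 0.051678
uy/y = 0.85/11.2 = 0.075893
z = 74.5 * 11.2 = 834.4
uz = 834.4 * sqrt(0.051678^2 + 0.075893^2) = 76.612

76.612


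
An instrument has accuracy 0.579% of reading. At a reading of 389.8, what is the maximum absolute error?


Absolute error = (accuracy% / 100) * reading.
Error = (0.579 / 100) * 389.8
Error = 0.00579 * 389.8
Error = 2.2569

2.2569


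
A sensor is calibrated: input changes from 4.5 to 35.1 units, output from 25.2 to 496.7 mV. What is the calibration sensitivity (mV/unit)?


Sensitivity = (y2 - y1) / (x2 - x1).
S = (496.7 - 25.2) / (35.1 - 4.5)
S = 471.5 / 30.6
S = 15.4085 mV/unit

15.4085 mV/unit


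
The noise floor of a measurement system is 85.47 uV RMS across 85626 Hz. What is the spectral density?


Noise spectral density = Vrms / sqrt(BW).
NSD = 85.47 / sqrt(85626)
NSD = 85.47 / 292.6192
NSD = 0.2921 uV/sqrt(Hz)

0.2921 uV/sqrt(Hz)


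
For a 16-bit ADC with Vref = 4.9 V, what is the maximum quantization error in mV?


The maximum quantization error is +/- LSB/2.
LSB = Vref / 2^n = 4.9 / 65536 = 7.477e-05 V
Max error = LSB / 2 = 7.477e-05 / 2 = 3.738e-05 V
Max error = 0.0374 mV

0.0374 mV


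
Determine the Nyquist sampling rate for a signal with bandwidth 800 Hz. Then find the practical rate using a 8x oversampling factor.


By Nyquist theorem, fs_min = 2 * fmax.
fs_min = 2 * 800 = 1600 Hz
Practical rate = 8 * fs_min = 8 * 1600 = 12800 Hz

fs_min = 1600 Hz, fs_practical = 12800 Hz


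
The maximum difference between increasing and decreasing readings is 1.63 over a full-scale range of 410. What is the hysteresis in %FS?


Hysteresis = (max difference / full scale) * 100%.
H = (1.63 / 410) * 100
H = 0.398 %FS

0.398 %FS


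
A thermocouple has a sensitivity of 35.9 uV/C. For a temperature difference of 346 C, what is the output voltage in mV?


The thermocouple output V = sensitivity * dT.
V = 35.9 uV/C * 346 C
V = 12421.4 uV
V = 12.421 mV

12.421 mV


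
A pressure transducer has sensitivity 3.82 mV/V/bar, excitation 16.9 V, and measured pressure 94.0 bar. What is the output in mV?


Output = sensitivity * Vex * P.
Vout = 3.82 * 16.9 * 94.0
Vout = 64.558 * 94.0
Vout = 6068.45 mV

6068.45 mV


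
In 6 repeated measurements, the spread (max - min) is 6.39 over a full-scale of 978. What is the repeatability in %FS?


Repeatability = (spread / full scale) * 100%.
R = (6.39 / 978) * 100
R = 0.653 %FS

0.653 %FS


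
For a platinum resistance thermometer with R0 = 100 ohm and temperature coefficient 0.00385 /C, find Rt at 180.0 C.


The RTD equation: Rt = R0 * (1 + alpha * T).
Rt = 100 * (1 + 0.00385 * 180.0)
Rt = 100 * (1 + 0.693)
Rt = 100 * 1.693
Rt = 169.3 ohm

169.3 ohm


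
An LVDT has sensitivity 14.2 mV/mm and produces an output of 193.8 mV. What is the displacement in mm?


Displacement = Vout / sensitivity.
d = 193.8 / 14.2
d = 13.648 mm

13.648 mm


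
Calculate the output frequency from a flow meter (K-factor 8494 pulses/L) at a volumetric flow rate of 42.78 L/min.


Frequency = K * Q / 60 (converting L/min to L/s).
f = 8494 * 42.78 / 60
f = 363373.32 / 60
f = 6056.22 Hz

6056.22 Hz


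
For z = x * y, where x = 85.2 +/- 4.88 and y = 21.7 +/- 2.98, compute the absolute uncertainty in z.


For a product z = x*y, the relative uncertainty is:
uz/z = sqrt((ux/x)^2 + (uy/y)^2)
Relative uncertainties: ux/x = 4.88/85.2 = 0.057277
uy/y = 2.98/21.7 = 0.137327
z = 85.2 * 21.7 = 1848.8
uz = 1848.8 * sqrt(0.057277^2 + 0.137327^2) = 275.095

275.095


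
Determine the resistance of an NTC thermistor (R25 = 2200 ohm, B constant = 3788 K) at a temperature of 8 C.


NTC thermistor equation: Rt = R25 * exp(B * (1/T - 1/T25)).
T in Kelvin: 281.15 K, T25 = 298.15 K
1/T - 1/T25 = 1/281.15 - 1/298.15 = 0.0002028
B * (1/T - 1/T25) = 3788 * 0.0002028 = 0.7682
Rt = 2200 * exp(0.7682) = 4743.0 ohm

4743.0 ohm


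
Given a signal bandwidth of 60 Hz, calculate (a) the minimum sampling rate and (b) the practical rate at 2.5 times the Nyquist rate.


By Nyquist theorem, fs_min = 2 * fmax.
fs_min = 2 * 60 = 120 Hz
Practical rate = 2.5 * fs_min = 2.5 * 120 = 300 Hz

fs_min = 120 Hz, fs_practical = 300 Hz


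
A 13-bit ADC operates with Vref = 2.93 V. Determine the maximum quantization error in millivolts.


The maximum quantization error is +/- LSB/2.
LSB = Vref / 2^n = 2.93 / 8192 = 0.00035767 V
Max error = LSB / 2 = 0.00035767 / 2 = 0.00017883 V
Max error = 0.1788 mV

0.1788 mV


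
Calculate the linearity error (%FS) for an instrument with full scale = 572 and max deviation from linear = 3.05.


Linearity error = (max deviation / full scale) * 100%.
Linearity = (3.05 / 572) * 100
Linearity = 0.533 %FS

0.533 %FS


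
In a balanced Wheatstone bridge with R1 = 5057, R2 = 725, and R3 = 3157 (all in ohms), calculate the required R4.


At balance: R1*R4 = R2*R3, so R4 = R2*R3/R1.
R4 = 725 * 3157 / 5057
R4 = 2288825 / 5057
R4 = 452.61 ohm

452.61 ohm


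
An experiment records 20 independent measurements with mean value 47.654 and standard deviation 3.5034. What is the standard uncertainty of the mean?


The standard uncertainty for Type A evaluation is u = s / sqrt(n).
u = 3.5034 / sqrt(20)
u = 3.5034 / 4.4721
u = 0.7834

0.7834


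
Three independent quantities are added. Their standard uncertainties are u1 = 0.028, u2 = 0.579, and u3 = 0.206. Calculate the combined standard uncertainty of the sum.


For a sum of independent quantities, uc = sqrt(u1^2 + u2^2 + u3^2).
uc = sqrt(0.028^2 + 0.579^2 + 0.206^2)
uc = sqrt(0.000784 + 0.335241 + 0.042436)
uc = 0.6152

0.6152


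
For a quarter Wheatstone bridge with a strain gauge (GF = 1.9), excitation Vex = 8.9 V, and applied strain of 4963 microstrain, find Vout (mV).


Quarter bridge output: Vout = (GF * epsilon * Vex) / 4.
Vout = (1.9 * 4963e-6 * 8.9) / 4
Vout = 0.08392433 / 4 V
Vout = 0.02098108 V = 20.9811 mV

20.9811 mV


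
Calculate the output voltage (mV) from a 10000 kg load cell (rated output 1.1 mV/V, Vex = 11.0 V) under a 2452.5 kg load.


Vout = rated_output * Vex * (load / capacity).
Vout = 1.1 * 11.0 * (2452.5 / 10000)
Vout = 1.1 * 11.0 * 0.24525
Vout = 2.968 mV

2.968 mV


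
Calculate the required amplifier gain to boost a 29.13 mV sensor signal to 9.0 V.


Gain = Vout / Vin (converting to same units).
G = 9.0 V / 29.13 mV
G = 9000.0 mV / 29.13 mV
G = 308.96

308.96


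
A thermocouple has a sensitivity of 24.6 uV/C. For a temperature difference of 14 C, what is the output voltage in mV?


The thermocouple output V = sensitivity * dT.
V = 24.6 uV/C * 14 C
V = 344.4 uV
V = 0.344 mV

0.344 mV


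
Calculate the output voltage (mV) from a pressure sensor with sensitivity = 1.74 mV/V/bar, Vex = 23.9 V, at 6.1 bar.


Output = sensitivity * Vex * P.
Vout = 1.74 * 23.9 * 6.1
Vout = 41.586 * 6.1
Vout = 253.67 mV

253.67 mV


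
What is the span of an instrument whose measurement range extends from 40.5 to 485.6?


Span = upper range - lower range.
Span = 485.6 - (40.5)
Span = 445.1

445.1


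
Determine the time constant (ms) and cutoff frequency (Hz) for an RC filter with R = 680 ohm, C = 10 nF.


Time constant: tau = R * C.
tau = 680 * 1.00e-08 = 6.8e-06 s
tau = 0.0068 ms
Cutoff frequency: fc = 1 / (2*pi*R*C).
fc = 1 / (2*pi*6.8e-06) = 23405.14 Hz

tau = 0.0068 ms, fc = 23405.14 Hz


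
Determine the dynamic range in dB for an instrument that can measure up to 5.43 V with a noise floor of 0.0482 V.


Dynamic range = 20 * log10(Vmax / Vnoise).
DR = 20 * log10(5.43 / 0.0482)
DR = 20 * log10(112.66)
DR = 41.04 dB

41.04 dB


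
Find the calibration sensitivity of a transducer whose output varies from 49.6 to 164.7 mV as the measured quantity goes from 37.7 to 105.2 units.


Sensitivity = (y2 - y1) / (x2 - x1).
S = (164.7 - 49.6) / (105.2 - 37.7)
S = 115.1 / 67.5
S = 1.7052 mV/unit

1.7052 mV/unit


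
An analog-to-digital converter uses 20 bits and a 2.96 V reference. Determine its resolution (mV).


The resolution (LSB) of an ADC is Vref / 2^n.
LSB = 2.96 / 2^20
LSB = 2.96 / 1048576
LSB = 2.82e-06 V = 0.00282288 mV

0.00282288 mV


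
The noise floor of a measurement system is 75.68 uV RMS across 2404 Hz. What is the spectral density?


Noise spectral density = Vrms / sqrt(BW).
NSD = 75.68 / sqrt(2404)
NSD = 75.68 / 49.0306
NSD = 1.5435 uV/sqrt(Hz)

1.5435 uV/sqrt(Hz)


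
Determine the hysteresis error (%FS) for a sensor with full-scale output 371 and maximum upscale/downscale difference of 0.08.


Hysteresis = (max difference / full scale) * 100%.
H = (0.08 / 371) * 100
H = 0.022 %FS

0.022 %FS


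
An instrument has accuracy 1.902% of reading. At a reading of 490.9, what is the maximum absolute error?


Absolute error = (accuracy% / 100) * reading.
Error = (1.902 / 100) * 490.9
Error = 0.01902 * 490.9
Error = 9.3369

9.3369


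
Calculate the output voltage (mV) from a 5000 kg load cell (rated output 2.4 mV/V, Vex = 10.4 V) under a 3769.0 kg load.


Vout = rated_output * Vex * (load / capacity).
Vout = 2.4 * 10.4 * (3769.0 / 5000)
Vout = 2.4 * 10.4 * 0.7538
Vout = 18.815 mV

18.815 mV


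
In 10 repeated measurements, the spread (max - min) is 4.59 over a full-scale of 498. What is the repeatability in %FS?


Repeatability = (spread / full scale) * 100%.
R = (4.59 / 498) * 100
R = 0.922 %FS

0.922 %FS


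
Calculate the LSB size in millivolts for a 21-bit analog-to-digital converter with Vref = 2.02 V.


The resolution (LSB) of an ADC is Vref / 2^n.
LSB = 2.02 / 2^21
LSB = 2.02 / 2097152
LSB = 9.6e-07 V = 0.00096321 mV

0.00096321 mV


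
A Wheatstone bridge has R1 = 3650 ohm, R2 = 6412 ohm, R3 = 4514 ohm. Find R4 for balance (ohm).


At balance: R1*R4 = R2*R3, so R4 = R2*R3/R1.
R4 = 6412 * 4514 / 3650
R4 = 28943768 / 3650
R4 = 7929.8 ohm

7929.8 ohm


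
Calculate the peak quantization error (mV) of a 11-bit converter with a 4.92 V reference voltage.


The maximum quantization error is +/- LSB/2.
LSB = Vref / 2^n = 4.92 / 2048 = 0.00240234 V
Max error = LSB / 2 = 0.00240234 / 2 = 0.00120117 V
Max error = 1.2012 mV

1.2012 mV


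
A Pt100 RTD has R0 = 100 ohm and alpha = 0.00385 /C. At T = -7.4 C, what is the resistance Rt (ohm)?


The RTD equation: Rt = R0 * (1 + alpha * T).
Rt = 100 * (1 + 0.00385 * -7.4)
Rt = 100 * (1 + -0.02849)
Rt = 100 * 0.97151
Rt = 97.151 ohm

97.151 ohm


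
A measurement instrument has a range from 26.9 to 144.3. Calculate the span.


Span = upper range - lower range.
Span = 144.3 - (26.9)
Span = 117.4

117.4


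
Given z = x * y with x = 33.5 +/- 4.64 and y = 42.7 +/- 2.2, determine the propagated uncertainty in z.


For a product z = x*y, the relative uncertainty is:
uz/z = sqrt((ux/x)^2 + (uy/y)^2)
Relative uncertainties: ux/x = 4.64/33.5 = 0.138507
uy/y = 2.2/42.7 = 0.051522
z = 33.5 * 42.7 = 1430.5
uz = 1430.5 * sqrt(0.138507^2 + 0.051522^2) = 211.392

211.392


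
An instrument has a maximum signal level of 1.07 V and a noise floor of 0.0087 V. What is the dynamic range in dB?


Dynamic range = 20 * log10(Vmax / Vnoise).
DR = 20 * log10(1.07 / 0.0087)
DR = 20 * log10(122.99)
DR = 41.8 dB

41.8 dB


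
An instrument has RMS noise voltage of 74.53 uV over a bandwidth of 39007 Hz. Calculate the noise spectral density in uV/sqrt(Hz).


Noise spectral density = Vrms / sqrt(BW).
NSD = 74.53 / sqrt(39007)
NSD = 74.53 / 197.5019
NSD = 0.3774 uV/sqrt(Hz)

0.3774 uV/sqrt(Hz)


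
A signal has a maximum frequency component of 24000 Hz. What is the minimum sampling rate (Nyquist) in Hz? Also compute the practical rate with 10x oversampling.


By Nyquist theorem, fs_min = 2 * fmax.
fs_min = 2 * 24000 = 48000 Hz
Practical rate = 10 * fs_min = 10 * 48000 = 480000 Hz

fs_min = 48000 Hz, fs_practical = 480000 Hz


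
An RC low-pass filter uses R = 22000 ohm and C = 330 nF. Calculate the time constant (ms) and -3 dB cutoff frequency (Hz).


Time constant: tau = R * C.
tau = 22000 * 3.30e-07 = 0.00726 s
tau = 7.26 ms
Cutoff frequency: fc = 1 / (2*pi*R*C).
fc = 1 / (2*pi*0.00726) = 21.92 Hz

tau = 7.26 ms, fc = 21.92 Hz


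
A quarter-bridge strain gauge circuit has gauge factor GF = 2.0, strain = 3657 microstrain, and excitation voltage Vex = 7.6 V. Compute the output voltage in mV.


Quarter bridge output: Vout = (GF * epsilon * Vex) / 4.
Vout = (2.0 * 3657e-6 * 7.6) / 4
Vout = 0.0555864 / 4 V
Vout = 0.0138966 V = 13.8966 mV

13.8966 mV


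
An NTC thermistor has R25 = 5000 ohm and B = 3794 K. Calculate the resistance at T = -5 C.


NTC thermistor equation: Rt = R25 * exp(B * (1/T - 1/T25)).
T in Kelvin: 268.15 K, T25 = 298.15 K
1/T - 1/T25 = 1/268.15 - 1/298.15 = 0.00037524
B * (1/T - 1/T25) = 3794 * 0.00037524 = 1.4237
Rt = 5000 * exp(1.4237) = 20761.4 ohm

20761.4 ohm


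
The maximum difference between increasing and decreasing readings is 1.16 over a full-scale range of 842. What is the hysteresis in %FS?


Hysteresis = (max difference / full scale) * 100%.
H = (1.16 / 842) * 100
H = 0.138 %FS

0.138 %FS


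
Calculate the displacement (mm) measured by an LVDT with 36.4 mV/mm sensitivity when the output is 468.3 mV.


Displacement = Vout / sensitivity.
d = 468.3 / 36.4
d = 12.865 mm

12.865 mm


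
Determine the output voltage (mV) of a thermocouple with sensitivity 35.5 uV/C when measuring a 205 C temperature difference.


The thermocouple output V = sensitivity * dT.
V = 35.5 uV/C * 205 C
V = 7277.5 uV
V = 7.277 mV

7.277 mV


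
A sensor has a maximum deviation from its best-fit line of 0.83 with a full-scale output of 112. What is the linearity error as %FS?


Linearity error = (max deviation / full scale) * 100%.
Linearity = (0.83 / 112) * 100
Linearity = 0.741 %FS

0.741 %FS


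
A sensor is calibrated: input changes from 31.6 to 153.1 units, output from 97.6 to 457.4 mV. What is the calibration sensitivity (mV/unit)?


Sensitivity = (y2 - y1) / (x2 - x1).
S = (457.4 - 97.6) / (153.1 - 31.6)
S = 359.8 / 121.5
S = 2.9613 mV/unit

2.9613 mV/unit


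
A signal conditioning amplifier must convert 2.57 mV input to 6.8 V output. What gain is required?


Gain = Vout / Vin (converting to same units).
G = 6.8 V / 2.57 mV
G = 6800.0 mV / 2.57 mV
G = 2645.91

2645.91


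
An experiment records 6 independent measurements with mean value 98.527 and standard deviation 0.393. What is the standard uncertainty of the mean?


The standard uncertainty for Type A evaluation is u = s / sqrt(n).
u = 0.393 / sqrt(6)
u = 0.393 / 2.4495
u = 0.1604

0.1604


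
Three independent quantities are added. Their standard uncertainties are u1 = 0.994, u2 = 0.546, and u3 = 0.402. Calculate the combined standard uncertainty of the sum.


For a sum of independent quantities, uc = sqrt(u1^2 + u2^2 + u3^2).
uc = sqrt(0.994^2 + 0.546^2 + 0.402^2)
uc = sqrt(0.988036 + 0.298116 + 0.161604)
uc = 1.2032

1.2032


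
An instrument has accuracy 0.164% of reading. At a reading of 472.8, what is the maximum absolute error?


Absolute error = (accuracy% / 100) * reading.
Error = (0.164 / 100) * 472.8
Error = 0.00164 * 472.8
Error = 0.7754

0.7754


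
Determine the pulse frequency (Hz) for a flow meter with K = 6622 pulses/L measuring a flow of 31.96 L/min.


Frequency = K * Q / 60 (converting L/min to L/s).
f = 6622 * 31.96 / 60
f = 211639.12 / 60
f = 3527.32 Hz

3527.32 Hz


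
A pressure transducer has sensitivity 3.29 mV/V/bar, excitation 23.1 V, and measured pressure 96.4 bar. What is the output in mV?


Output = sensitivity * Vex * P.
Vout = 3.29 * 23.1 * 96.4
Vout = 75.999 * 96.4
Vout = 7326.3 mV

7326.3 mV


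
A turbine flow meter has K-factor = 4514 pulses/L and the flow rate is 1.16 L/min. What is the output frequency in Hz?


Frequency = K * Q / 60 (converting L/min to L/s).
f = 4514 * 1.16 / 60
f = 5236.24 / 60
f = 87.27 Hz

87.27 Hz


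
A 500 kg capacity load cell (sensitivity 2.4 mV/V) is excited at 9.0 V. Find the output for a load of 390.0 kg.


Vout = rated_output * Vex * (load / capacity).
Vout = 2.4 * 9.0 * (390.0 / 500)
Vout = 2.4 * 9.0 * 0.78
Vout = 16.848 mV

16.848 mV


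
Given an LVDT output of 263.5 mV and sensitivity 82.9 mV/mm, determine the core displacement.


Displacement = Vout / sensitivity.
d = 263.5 / 82.9
d = 3.179 mm

3.179 mm


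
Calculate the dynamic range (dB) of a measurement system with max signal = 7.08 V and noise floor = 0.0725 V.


Dynamic range = 20 * log10(Vmax / Vnoise).
DR = 20 * log10(7.08 / 0.0725)
DR = 20 * log10(97.66)
DR = 39.79 dB

39.79 dB


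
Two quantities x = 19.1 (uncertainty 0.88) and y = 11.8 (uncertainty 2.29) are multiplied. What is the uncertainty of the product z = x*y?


For a product z = x*y, the relative uncertainty is:
uz/z = sqrt((ux/x)^2 + (uy/y)^2)
Relative uncertainties: ux/x = 0.88/19.1 = 0.046073
uy/y = 2.29/11.8 = 0.194068
z = 19.1 * 11.8 = 225.4
uz = 225.4 * sqrt(0.046073^2 + 0.194068^2) = 44.955

44.955


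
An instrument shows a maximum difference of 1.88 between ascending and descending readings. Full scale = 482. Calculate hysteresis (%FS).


Hysteresis = (max difference / full scale) * 100%.
H = (1.88 / 482) * 100
H = 0.39 %FS

0.39 %FS


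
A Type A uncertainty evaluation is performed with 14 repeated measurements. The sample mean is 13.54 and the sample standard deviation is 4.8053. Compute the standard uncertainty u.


The standard uncertainty for Type A evaluation is u = s / sqrt(n).
u = 4.8053 / sqrt(14)
u = 4.8053 / 3.7417
u = 1.2843

1.2843


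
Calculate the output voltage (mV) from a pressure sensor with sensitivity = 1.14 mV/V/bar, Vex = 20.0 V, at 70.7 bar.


Output = sensitivity * Vex * P.
Vout = 1.14 * 20.0 * 70.7
Vout = 22.8 * 70.7
Vout = 1611.96 mV

1611.96 mV


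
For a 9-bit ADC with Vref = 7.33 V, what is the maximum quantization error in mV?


The maximum quantization error is +/- LSB/2.
LSB = Vref / 2^n = 7.33 / 512 = 0.01431641 V
Max error = LSB / 2 = 0.01431641 / 2 = 0.0071582 V
Max error = 7.1582 mV

7.1582 mV


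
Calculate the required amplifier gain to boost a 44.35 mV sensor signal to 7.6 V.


Gain = Vout / Vin (converting to same units).
G = 7.6 V / 44.35 mV
G = 7600.0 mV / 44.35 mV
G = 171.36

171.36


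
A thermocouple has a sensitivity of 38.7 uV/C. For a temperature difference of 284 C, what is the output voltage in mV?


The thermocouple output V = sensitivity * dT.
V = 38.7 uV/C * 284 C
V = 10990.8 uV
V = 10.991 mV

10.991 mV


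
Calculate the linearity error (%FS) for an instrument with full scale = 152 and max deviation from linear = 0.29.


Linearity error = (max deviation / full scale) * 100%.
Linearity = (0.29 / 152) * 100
Linearity = 0.191 %FS

0.191 %FS


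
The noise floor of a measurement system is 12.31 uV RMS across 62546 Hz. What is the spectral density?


Noise spectral density = Vrms / sqrt(BW).
NSD = 12.31 / sqrt(62546)
NSD = 12.31 / 250.092
NSD = 0.0492 uV/sqrt(Hz)

0.0492 uV/sqrt(Hz)


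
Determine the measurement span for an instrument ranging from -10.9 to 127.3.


Span = upper range - lower range.
Span = 127.3 - (-10.9)
Span = 138.2

138.2


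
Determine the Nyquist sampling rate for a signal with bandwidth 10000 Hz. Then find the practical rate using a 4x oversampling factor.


By Nyquist theorem, fs_min = 2 * fmax.
fs_min = 2 * 10000 = 20000 Hz
Practical rate = 4 * fs_min = 4 * 20000 = 80000 Hz

fs_min = 20000 Hz, fs_practical = 80000 Hz


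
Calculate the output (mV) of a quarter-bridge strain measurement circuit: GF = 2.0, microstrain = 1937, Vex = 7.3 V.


Quarter bridge output: Vout = (GF * epsilon * Vex) / 4.
Vout = (2.0 * 1937e-6 * 7.3) / 4
Vout = 0.0282802 / 4 V
Vout = 0.00707005 V = 7.07 mV

7.07 mV


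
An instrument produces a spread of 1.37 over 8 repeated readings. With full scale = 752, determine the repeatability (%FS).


Repeatability = (spread / full scale) * 100%.
R = (1.37 / 752) * 100
R = 0.182 %FS

0.182 %FS


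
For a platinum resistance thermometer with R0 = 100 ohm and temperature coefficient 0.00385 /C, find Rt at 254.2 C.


The RTD equation: Rt = R0 * (1 + alpha * T).
Rt = 100 * (1 + 0.00385 * 254.2)
Rt = 100 * (1 + 0.97867)
Rt = 100 * 1.97867
Rt = 197.867 ohm

197.867 ohm


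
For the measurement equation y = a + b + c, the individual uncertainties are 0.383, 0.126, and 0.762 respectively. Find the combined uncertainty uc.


For a sum of independent quantities, uc = sqrt(u1^2 + u2^2 + u3^2).
uc = sqrt(0.383^2 + 0.126^2 + 0.762^2)
uc = sqrt(0.146689 + 0.015876 + 0.580644)
uc = 0.8621

0.8621


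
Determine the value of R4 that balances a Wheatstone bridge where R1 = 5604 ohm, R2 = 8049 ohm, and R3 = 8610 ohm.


At balance: R1*R4 = R2*R3, so R4 = R2*R3/R1.
R4 = 8049 * 8610 / 5604
R4 = 69301890 / 5604
R4 = 12366.5 ohm

12366.5 ohm


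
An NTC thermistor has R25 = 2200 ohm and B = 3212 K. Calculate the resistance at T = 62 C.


NTC thermistor equation: Rt = R25 * exp(B * (1/T - 1/T25)).
T in Kelvin: 335.15 K, T25 = 298.15 K
1/T - 1/T25 = 1/335.15 - 1/298.15 = -0.00037028
B * (1/T - 1/T25) = 3212 * -0.00037028 = -1.1893
Rt = 2200 * exp(-1.1893) = 669.7 ohm

669.7 ohm


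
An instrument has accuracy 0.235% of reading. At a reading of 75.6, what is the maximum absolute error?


Absolute error = (accuracy% / 100) * reading.
Error = (0.235 / 100) * 75.6
Error = 0.00235 * 75.6
Error = 0.1777

0.1777


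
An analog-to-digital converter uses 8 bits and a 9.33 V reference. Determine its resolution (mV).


The resolution (LSB) of an ADC is Vref / 2^n.
LSB = 9.33 / 2^8
LSB = 9.33 / 256
LSB = 0.03644531 V = 36.4453125 mV

36.4453125 mV


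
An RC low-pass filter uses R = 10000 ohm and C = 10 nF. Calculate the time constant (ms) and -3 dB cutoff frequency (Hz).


Time constant: tau = R * C.
tau = 10000 * 1.00e-08 = 0.0001 s
tau = 0.1 ms
Cutoff frequency: fc = 1 / (2*pi*R*C).
fc = 1 / (2*pi*0.0001) = 1591.55 Hz

tau = 0.1 ms, fc = 1591.55 Hz


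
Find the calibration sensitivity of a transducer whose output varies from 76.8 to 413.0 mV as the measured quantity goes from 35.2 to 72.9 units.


Sensitivity = (y2 - y1) / (x2 - x1).
S = (413.0 - 76.8) / (72.9 - 35.2)
S = 336.2 / 37.7
S = 8.9178 mV/unit

8.9178 mV/unit


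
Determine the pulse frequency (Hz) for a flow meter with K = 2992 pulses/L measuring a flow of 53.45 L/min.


Frequency = K * Q / 60 (converting L/min to L/s).
f = 2992 * 53.45 / 60
f = 159922.4 / 60
f = 2665.37 Hz

2665.37 Hz


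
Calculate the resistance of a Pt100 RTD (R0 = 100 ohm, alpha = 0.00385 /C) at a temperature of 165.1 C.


The RTD equation: Rt = R0 * (1 + alpha * T).
Rt = 100 * (1 + 0.00385 * 165.1)
Rt = 100 * (1 + 0.635635)
Rt = 100 * 1.635635
Rt = 163.564 ohm

163.564 ohm


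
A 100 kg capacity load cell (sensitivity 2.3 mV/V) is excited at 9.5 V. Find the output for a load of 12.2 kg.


Vout = rated_output * Vex * (load / capacity).
Vout = 2.3 * 9.5 * (12.2 / 100)
Vout = 2.3 * 9.5 * 0.122
Vout = 2.666 mV

2.666 mV


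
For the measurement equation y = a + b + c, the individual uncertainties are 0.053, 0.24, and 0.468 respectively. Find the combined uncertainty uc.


For a sum of independent quantities, uc = sqrt(u1^2 + u2^2 + u3^2).
uc = sqrt(0.053^2 + 0.24^2 + 0.468^2)
uc = sqrt(0.002809 + 0.0576 + 0.219024)
uc = 0.5286

0.5286


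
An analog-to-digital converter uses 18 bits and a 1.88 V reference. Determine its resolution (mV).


The resolution (LSB) of an ADC is Vref / 2^n.
LSB = 1.88 / 2^18
LSB = 1.88 / 262144
LSB = 7.17e-06 V = 0.00717163 mV

0.00717163 mV


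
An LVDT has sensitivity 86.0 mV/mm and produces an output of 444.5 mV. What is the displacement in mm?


Displacement = Vout / sensitivity.
d = 444.5 / 86.0
d = 5.169 mm

5.169 mm


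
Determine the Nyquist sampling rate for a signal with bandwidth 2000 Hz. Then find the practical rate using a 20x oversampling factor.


By Nyquist theorem, fs_min = 2 * fmax.
fs_min = 2 * 2000 = 4000 Hz
Practical rate = 20 * fs_min = 20 * 4000 = 80000 Hz

fs_min = 4000 Hz, fs_practical = 80000 Hz


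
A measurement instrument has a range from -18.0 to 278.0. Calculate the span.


Span = upper range - lower range.
Span = 278.0 - (-18.0)
Span = 296.0

296.0


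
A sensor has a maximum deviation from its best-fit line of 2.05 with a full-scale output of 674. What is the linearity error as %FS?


Linearity error = (max deviation / full scale) * 100%.
Linearity = (2.05 / 674) * 100
Linearity = 0.304 %FS

0.304 %FS


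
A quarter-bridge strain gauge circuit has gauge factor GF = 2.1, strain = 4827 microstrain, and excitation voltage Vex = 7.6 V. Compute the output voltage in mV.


Quarter bridge output: Vout = (GF * epsilon * Vex) / 4.
Vout = (2.1 * 4827e-6 * 7.6) / 4
Vout = 0.07703892 / 4 V
Vout = 0.01925973 V = 19.2597 mV

19.2597 mV


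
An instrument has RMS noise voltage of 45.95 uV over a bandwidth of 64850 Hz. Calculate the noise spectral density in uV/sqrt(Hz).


Noise spectral density = Vrms / sqrt(BW).
NSD = 45.95 / sqrt(64850)
NSD = 45.95 / 254.6566
NSD = 0.1804 uV/sqrt(Hz)

0.1804 uV/sqrt(Hz)


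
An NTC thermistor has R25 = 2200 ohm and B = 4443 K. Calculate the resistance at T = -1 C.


NTC thermistor equation: Rt = R25 * exp(B * (1/T - 1/T25)).
T in Kelvin: 272.15 K, T25 = 298.15 K
1/T - 1/T25 = 1/272.15 - 1/298.15 = 0.00032043
B * (1/T - 1/T25) = 4443 * 0.00032043 = 1.4237
Rt = 2200 * exp(1.4237) = 9135.0 ohm

9135.0 ohm


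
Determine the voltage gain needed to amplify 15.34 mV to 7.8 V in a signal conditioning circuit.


Gain = Vout / Vin (converting to same units).
G = 7.8 V / 15.34 mV
G = 7800.0 mV / 15.34 mV
G = 508.47

508.47


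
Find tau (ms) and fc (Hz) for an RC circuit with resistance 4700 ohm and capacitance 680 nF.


Time constant: tau = R * C.
tau = 4700 * 6.80e-07 = 0.003196 s
tau = 3.196 ms
Cutoff frequency: fc = 1 / (2*pi*R*C).
fc = 1 / (2*pi*0.003196) = 49.8 Hz

tau = 3.196 ms, fc = 49.8 Hz


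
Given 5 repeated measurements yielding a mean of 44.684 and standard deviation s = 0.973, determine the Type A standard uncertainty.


The standard uncertainty for Type A evaluation is u = s / sqrt(n).
u = 0.973 / sqrt(5)
u = 0.973 / 2.2361
u = 0.4351

0.4351


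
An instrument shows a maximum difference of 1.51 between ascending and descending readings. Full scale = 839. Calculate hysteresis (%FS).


Hysteresis = (max difference / full scale) * 100%.
H = (1.51 / 839) * 100
H = 0.18 %FS

0.18 %FS


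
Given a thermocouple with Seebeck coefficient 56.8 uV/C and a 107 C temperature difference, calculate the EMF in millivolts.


The thermocouple output V = sensitivity * dT.
V = 56.8 uV/C * 107 C
V = 6077.6 uV
V = 6.078 mV

6.078 mV


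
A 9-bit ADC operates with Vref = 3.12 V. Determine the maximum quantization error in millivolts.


The maximum quantization error is +/- LSB/2.
LSB = Vref / 2^n = 3.12 / 512 = 0.00609375 V
Max error = LSB / 2 = 0.00609375 / 2 = 0.00304688 V
Max error = 3.0469 mV

3.0469 mV


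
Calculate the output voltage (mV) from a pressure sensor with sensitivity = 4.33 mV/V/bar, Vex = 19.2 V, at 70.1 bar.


Output = sensitivity * Vex * P.
Vout = 4.33 * 19.2 * 70.1
Vout = 83.136 * 70.1
Vout = 5827.83 mV

5827.83 mV


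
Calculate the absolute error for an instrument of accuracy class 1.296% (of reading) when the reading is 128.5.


Absolute error = (accuracy% / 100) * reading.
Error = (1.296 / 100) * 128.5
Error = 0.01296 * 128.5
Error = 1.6654

1.6654


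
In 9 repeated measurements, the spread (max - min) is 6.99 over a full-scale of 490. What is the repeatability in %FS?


Repeatability = (spread / full scale) * 100%.
R = (6.99 / 490) * 100
R = 1.427 %FS

1.427 %FS


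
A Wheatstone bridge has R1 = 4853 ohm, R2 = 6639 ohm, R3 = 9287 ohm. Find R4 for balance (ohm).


At balance: R1*R4 = R2*R3, so R4 = R2*R3/R1.
R4 = 6639 * 9287 / 4853
R4 = 61656393 / 4853
R4 = 12704.8 ohm

12704.8 ohm


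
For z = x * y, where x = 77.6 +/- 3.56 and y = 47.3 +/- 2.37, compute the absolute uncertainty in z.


For a product z = x*y, the relative uncertainty is:
uz/z = sqrt((ux/x)^2 + (uy/y)^2)
Relative uncertainties: ux/x = 3.56/77.6 = 0.045876
uy/y = 2.37/47.3 = 0.050106
z = 77.6 * 47.3 = 3670.5
uz = 3670.5 * sqrt(0.045876^2 + 0.050106^2) = 249.355

249.355


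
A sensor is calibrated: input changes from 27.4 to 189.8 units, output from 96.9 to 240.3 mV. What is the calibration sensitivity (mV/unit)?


Sensitivity = (y2 - y1) / (x2 - x1).
S = (240.3 - 96.9) / (189.8 - 27.4)
S = 143.4 / 162.4
S = 0.883 mV/unit

0.883 mV/unit


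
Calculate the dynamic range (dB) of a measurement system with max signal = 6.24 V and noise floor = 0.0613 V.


Dynamic range = 20 * log10(Vmax / Vnoise).
DR = 20 * log10(6.24 / 0.0613)
DR = 20 * log10(101.79)
DR = 40.15 dB

40.15 dB


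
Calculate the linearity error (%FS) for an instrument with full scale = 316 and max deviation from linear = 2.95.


Linearity error = (max deviation / full scale) * 100%.
Linearity = (2.95 / 316) * 100
Linearity = 0.934 %FS

0.934 %FS


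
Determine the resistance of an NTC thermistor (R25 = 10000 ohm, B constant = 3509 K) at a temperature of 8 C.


NTC thermistor equation: Rt = R25 * exp(B * (1/T - 1/T25)).
T in Kelvin: 281.15 K, T25 = 298.15 K
1/T - 1/T25 = 1/281.15 - 1/298.15 = 0.0002028
B * (1/T - 1/T25) = 3509 * 0.0002028 = 0.7116
Rt = 10000 * exp(0.7116) = 20373.3 ohm

20373.3 ohm


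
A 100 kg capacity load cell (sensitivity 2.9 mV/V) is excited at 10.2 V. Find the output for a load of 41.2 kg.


Vout = rated_output * Vex * (load / capacity).
Vout = 2.9 * 10.2 * (41.2 / 100)
Vout = 2.9 * 10.2 * 0.412
Vout = 12.187 mV

12.187 mV


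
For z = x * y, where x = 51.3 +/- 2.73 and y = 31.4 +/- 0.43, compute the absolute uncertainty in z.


For a product z = x*y, the relative uncertainty is:
uz/z = sqrt((ux/x)^2 + (uy/y)^2)
Relative uncertainties: ux/x = 2.73/51.3 = 0.053216
uy/y = 0.43/31.4 = 0.013694
z = 51.3 * 31.4 = 1610.8
uz = 1610.8 * sqrt(0.053216^2 + 0.013694^2) = 88.515

88.515


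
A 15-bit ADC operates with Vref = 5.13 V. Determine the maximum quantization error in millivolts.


The maximum quantization error is +/- LSB/2.
LSB = Vref / 2^n = 5.13 / 32768 = 0.00015656 V
Max error = LSB / 2 = 0.00015656 / 2 = 7.828e-05 V
Max error = 0.0783 mV

0.0783 mV


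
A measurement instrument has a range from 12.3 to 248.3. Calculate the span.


Span = upper range - lower range.
Span = 248.3 - (12.3)
Span = 236.0

236.0


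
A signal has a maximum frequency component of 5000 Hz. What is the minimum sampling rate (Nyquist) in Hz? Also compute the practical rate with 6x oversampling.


By Nyquist theorem, fs_min = 2 * fmax.
fs_min = 2 * 5000 = 10000 Hz
Practical rate = 6 * fs_min = 6 * 10000 = 60000 Hz

fs_min = 10000 Hz, fs_practical = 60000 Hz


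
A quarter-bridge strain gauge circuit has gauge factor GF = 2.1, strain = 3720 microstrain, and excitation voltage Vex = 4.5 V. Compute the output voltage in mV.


Quarter bridge output: Vout = (GF * epsilon * Vex) / 4.
Vout = (2.1 * 3720e-6 * 4.5) / 4
Vout = 0.035154 / 4 V
Vout = 0.0087885 V = 8.7885 mV

8.7885 mV


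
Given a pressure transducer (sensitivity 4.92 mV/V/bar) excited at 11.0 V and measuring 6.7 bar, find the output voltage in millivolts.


Output = sensitivity * Vex * P.
Vout = 4.92 * 11.0 * 6.7
Vout = 54.12 * 6.7
Vout = 362.6 mV

362.6 mV


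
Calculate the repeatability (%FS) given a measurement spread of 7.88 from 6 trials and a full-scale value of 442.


Repeatability = (spread / full scale) * 100%.
R = (7.88 / 442) * 100
R = 1.783 %FS

1.783 %FS


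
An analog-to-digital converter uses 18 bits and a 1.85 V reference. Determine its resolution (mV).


The resolution (LSB) of an ADC is Vref / 2^n.
LSB = 1.85 / 2^18
LSB = 1.85 / 262144
LSB = 7.06e-06 V = 0.00705719 mV

0.00705719 mV


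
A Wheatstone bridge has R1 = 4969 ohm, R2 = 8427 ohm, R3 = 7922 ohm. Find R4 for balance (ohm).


At balance: R1*R4 = R2*R3, so R4 = R2*R3/R1.
R4 = 8427 * 7922 / 4969
R4 = 66758694 / 4969
R4 = 13435.04 ohm

13435.04 ohm


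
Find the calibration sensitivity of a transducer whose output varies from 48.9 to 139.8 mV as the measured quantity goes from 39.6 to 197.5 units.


Sensitivity = (y2 - y1) / (x2 - x1).
S = (139.8 - 48.9) / (197.5 - 39.6)
S = 90.9 / 157.9
S = 0.5757 mV/unit

0.5757 mV/unit


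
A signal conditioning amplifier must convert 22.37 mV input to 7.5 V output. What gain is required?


Gain = Vout / Vin (converting to same units).
G = 7.5 V / 22.37 mV
G = 7500.0 mV / 22.37 mV
G = 335.27

335.27


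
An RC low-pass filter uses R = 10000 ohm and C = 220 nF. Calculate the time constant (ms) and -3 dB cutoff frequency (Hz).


Time constant: tau = R * C.
tau = 10000 * 2.20e-07 = 0.0022 s
tau = 2.2 ms
Cutoff frequency: fc = 1 / (2*pi*R*C).
fc = 1 / (2*pi*0.0022) = 72.34 Hz

tau = 2.2 ms, fc = 72.34 Hz


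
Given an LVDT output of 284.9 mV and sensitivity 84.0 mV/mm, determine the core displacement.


Displacement = Vout / sensitivity.
d = 284.9 / 84.0
d = 3.392 mm

3.392 mm


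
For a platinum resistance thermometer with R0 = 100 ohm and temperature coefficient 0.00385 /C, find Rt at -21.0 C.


The RTD equation: Rt = R0 * (1 + alpha * T).
Rt = 100 * (1 + 0.00385 * -21.0)
Rt = 100 * (1 + -0.08085)
Rt = 100 * 0.91915
Rt = 91.915 ohm

91.915 ohm


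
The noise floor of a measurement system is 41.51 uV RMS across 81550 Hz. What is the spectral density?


Noise spectral density = Vrms / sqrt(BW).
NSD = 41.51 / sqrt(81550)
NSD = 41.51 / 285.5696
NSD = 0.1454 uV/sqrt(Hz)

0.1454 uV/sqrt(Hz)


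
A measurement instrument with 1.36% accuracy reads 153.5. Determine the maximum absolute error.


Absolute error = (accuracy% / 100) * reading.
Error = (1.36 / 100) * 153.5
Error = 0.0136 * 153.5
Error = 2.0876

2.0876


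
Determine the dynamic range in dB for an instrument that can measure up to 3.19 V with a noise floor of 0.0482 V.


Dynamic range = 20 * log10(Vmax / Vnoise).
DR = 20 * log10(3.19 / 0.0482)
DR = 20 * log10(66.18)
DR = 36.41 dB

36.41 dB


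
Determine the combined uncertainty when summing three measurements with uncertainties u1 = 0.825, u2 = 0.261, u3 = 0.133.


For a sum of independent quantities, uc = sqrt(u1^2 + u2^2 + u3^2).
uc = sqrt(0.825^2 + 0.261^2 + 0.133^2)
uc = sqrt(0.680625 + 0.068121 + 0.017689)
uc = 0.8755

0.8755


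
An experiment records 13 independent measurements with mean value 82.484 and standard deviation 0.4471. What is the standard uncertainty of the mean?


The standard uncertainty for Type A evaluation is u = s / sqrt(n).
u = 0.4471 / sqrt(13)
u = 0.4471 / 3.6056
u = 0.124

0.124


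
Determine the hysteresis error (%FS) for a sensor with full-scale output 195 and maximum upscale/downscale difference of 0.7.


Hysteresis = (max difference / full scale) * 100%.
H = (0.7 / 195) * 100
H = 0.359 %FS

0.359 %FS


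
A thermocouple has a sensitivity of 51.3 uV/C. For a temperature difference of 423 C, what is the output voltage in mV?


The thermocouple output V = sensitivity * dT.
V = 51.3 uV/C * 423 C
V = 21699.9 uV
V = 21.7 mV

21.7 mV


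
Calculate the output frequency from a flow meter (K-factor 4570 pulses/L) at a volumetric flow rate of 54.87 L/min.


Frequency = K * Q / 60 (converting L/min to L/s).
f = 4570 * 54.87 / 60
f = 250755.9 / 60
f = 4179.27 Hz

4179.27 Hz


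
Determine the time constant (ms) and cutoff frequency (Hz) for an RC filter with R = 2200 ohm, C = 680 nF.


Time constant: tau = R * C.
tau = 2200 * 6.80e-07 = 0.001496 s
tau = 1.496 ms
Cutoff frequency: fc = 1 / (2*pi*R*C).
fc = 1 / (2*pi*0.001496) = 106.39 Hz

tau = 1.496 ms, fc = 106.39 Hz


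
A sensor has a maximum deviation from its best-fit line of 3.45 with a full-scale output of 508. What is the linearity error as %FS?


Linearity error = (max deviation / full scale) * 100%.
Linearity = (3.45 / 508) * 100
Linearity = 0.679 %FS

0.679 %FS


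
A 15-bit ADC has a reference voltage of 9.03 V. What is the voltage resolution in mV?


The resolution (LSB) of an ADC is Vref / 2^n.
LSB = 9.03 / 2^15
LSB = 9.03 / 32768
LSB = 0.00027557 V = 0.27557373 mV

0.27557373 mV


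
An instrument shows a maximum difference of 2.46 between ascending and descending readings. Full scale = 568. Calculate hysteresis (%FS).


Hysteresis = (max difference / full scale) * 100%.
H = (2.46 / 568) * 100
H = 0.433 %FS

0.433 %FS
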